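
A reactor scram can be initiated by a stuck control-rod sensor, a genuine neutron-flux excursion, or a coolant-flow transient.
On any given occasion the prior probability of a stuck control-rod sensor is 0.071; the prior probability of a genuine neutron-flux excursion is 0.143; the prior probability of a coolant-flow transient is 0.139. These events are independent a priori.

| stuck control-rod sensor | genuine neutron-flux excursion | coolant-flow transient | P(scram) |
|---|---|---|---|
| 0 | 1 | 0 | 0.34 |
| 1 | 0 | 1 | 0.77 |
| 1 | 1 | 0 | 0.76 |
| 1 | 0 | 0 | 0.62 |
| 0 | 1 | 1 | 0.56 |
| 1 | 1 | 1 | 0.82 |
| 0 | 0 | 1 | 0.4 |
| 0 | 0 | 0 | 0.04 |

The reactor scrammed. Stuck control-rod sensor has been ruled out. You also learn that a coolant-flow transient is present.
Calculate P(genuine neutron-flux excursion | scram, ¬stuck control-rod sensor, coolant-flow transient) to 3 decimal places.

P(genuine neutron-flux excursion | scram, ¬stuck control-rod sensor, coolant-flow transient) ≈ 0.189

Enumerate both values of genuine neutron-flux excursion and weight by the priors:
  P(scram | ¬stuck control-rod sensor, coolant-flow transient) = 0.4×0.857 + 0.56×0.143
        = 0.342800 + 0.080080 = 0.422880
Keeping only the genuine neutron-flux excursion-present terms gives 0.080080, so
  P(genuine neutron-flux excursion | scram, ¬stuck control-rod sensor, coolant-flow transient) = 0.080080 / 0.422880 ≈ 0.189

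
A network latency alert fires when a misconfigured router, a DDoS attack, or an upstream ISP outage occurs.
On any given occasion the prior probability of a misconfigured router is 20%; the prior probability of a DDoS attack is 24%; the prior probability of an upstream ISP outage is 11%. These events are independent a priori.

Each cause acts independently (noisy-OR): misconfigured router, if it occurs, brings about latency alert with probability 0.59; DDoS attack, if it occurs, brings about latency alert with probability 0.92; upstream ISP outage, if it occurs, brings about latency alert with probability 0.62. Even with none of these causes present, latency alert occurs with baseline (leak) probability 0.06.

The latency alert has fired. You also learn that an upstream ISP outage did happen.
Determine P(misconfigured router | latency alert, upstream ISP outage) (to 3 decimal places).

Under noisy-OR, P(latency alert | causes) = 1 − (1−0.06)·∏(1−qᵢ) over the active causes.
P(latency alert | upstream ISP outage) = 0.6428×0.8×0.76 + 0.971424×0.8×0.24 + 0.853548×0.2×0.76 + 0.988284×0.2×0.24 = 0.390822 + 0.186513 + 0.129739 + 0.047438 = 0.754512
Of this, 0.177177 comes from 0.129739 + 0.047438 (the misconfigured router=true cases).
Hence the posterior is 0.177177/0.754512 ≈ 0.235.

P(misconfigured router | latency alert, upstream ISP outage) ≈ 0.235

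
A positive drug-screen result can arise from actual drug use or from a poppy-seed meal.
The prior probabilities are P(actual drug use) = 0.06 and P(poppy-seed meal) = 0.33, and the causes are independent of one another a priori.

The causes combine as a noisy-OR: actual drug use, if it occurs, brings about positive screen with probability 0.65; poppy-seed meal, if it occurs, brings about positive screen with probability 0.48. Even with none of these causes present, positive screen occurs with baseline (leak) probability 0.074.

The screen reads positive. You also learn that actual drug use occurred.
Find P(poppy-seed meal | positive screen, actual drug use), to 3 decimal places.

Under noisy-OR, P(positive screen | causes) = 1 − (1−0.074)·∏(1−qᵢ) over the active causes.
Enumerate both values of poppy-seed meal and weight by the priors:
  P(positive screen | actual drug use) = 0.6759·0.67 + 0.831468·0.33
        = 0.452853 + 0.274384 = 0.727237
Keeping only the poppy-seed meal-present terms gives 0.274384, so
  P(poppy-seed meal | positive screen, actual drug use) = 0.274384 / 0.727237 ≈ 0.377

P(poppy-seed meal | positive screen, actual drug use) ≈ 0.377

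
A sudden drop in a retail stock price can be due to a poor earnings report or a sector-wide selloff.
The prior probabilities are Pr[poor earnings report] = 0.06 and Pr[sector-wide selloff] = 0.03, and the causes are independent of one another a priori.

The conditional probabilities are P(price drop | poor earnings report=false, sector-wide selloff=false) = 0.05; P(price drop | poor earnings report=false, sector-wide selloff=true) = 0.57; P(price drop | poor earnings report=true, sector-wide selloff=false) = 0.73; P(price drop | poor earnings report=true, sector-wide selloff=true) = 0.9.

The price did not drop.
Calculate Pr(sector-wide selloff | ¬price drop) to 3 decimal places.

Pr(sector-wide selloff | ¬price drop) ≈ 0.014

Weight on sector-wide selloff=true, given the evidence: 0.012126 + 0.000180 = 0.012306
The normalizing constant is 0.95*0.94*0.97 + 0.43*0.94*0.03 + 0.27*0.06*0.97 + 0.1*0.06*0.03 = 0.894230
Posterior = 0.012306 / 0.894230 ≈ 0.014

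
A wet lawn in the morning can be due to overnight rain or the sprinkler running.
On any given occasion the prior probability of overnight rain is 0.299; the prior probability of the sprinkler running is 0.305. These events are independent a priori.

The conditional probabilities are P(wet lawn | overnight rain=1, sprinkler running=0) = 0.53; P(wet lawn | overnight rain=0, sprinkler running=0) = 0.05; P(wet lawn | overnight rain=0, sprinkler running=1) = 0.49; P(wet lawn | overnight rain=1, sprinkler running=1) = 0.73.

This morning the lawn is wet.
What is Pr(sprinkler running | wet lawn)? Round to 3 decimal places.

Pr(sprinkler running | wet lawn) ≈ 0.560

Numerator (weight on configurations with sprinkler running): 0.104764 + 0.066572 = 0.171336
Denominator P(wet lawn): 0.05×0.701×0.695 + 0.49×0.701×0.305 + 0.53×0.299×0.695 + 0.73×0.299×0.305 = 0.305833
P(sprinkler running | wet lawn) = 0.171336/0.305833 ≈ 0.560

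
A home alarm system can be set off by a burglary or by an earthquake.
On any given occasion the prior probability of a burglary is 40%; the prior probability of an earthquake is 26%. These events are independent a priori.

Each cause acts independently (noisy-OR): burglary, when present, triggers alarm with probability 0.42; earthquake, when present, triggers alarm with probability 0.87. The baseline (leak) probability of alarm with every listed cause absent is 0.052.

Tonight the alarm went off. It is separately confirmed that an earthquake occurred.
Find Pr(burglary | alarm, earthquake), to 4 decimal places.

Under noisy-OR, P(alarm | causes) = 1 − (1−0.052)·∏(1−qᵢ) over the active causes.
Sum P(alarm|·) weighted by the priors over both values of burglary:
  P(alarm | earthquake) = 0.87676×0.6 + 0.928521×0.4
        = 0.526056 + 0.371408 = 0.897464
Keeping only the burglary-present terms gives 0.371408, so
  P(burglary | alarm, earthquake) = 0.371408 / 0.897464 ≈ 0.4138

Pr(burglary | alarm, earthquake) ≈ 0.4138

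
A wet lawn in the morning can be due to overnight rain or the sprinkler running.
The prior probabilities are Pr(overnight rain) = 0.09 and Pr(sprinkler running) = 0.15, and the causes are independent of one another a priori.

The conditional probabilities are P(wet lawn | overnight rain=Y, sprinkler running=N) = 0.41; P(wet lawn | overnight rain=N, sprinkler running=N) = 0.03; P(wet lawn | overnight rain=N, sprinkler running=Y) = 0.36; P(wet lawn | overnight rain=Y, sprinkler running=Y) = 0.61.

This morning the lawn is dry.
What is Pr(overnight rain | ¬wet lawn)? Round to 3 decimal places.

Pr(overnight rain | ¬wet lawn) ≈ 0.057

P(¬wet lawn) = 0.97·0.91·0.85 + 0.64·0.91·0.15 + 0.59·0.09·0.85 + 0.39·0.09·0.15 = 0.750295 + 0.087360 + 0.045135 + 0.005265 = 0.888055
The overnight rain-present share is 0.045135 + 0.005265 = 0.050400.
P(overnight rain | ¬wet lawn) = 0.050400 / 0.888055 ≈ 0.057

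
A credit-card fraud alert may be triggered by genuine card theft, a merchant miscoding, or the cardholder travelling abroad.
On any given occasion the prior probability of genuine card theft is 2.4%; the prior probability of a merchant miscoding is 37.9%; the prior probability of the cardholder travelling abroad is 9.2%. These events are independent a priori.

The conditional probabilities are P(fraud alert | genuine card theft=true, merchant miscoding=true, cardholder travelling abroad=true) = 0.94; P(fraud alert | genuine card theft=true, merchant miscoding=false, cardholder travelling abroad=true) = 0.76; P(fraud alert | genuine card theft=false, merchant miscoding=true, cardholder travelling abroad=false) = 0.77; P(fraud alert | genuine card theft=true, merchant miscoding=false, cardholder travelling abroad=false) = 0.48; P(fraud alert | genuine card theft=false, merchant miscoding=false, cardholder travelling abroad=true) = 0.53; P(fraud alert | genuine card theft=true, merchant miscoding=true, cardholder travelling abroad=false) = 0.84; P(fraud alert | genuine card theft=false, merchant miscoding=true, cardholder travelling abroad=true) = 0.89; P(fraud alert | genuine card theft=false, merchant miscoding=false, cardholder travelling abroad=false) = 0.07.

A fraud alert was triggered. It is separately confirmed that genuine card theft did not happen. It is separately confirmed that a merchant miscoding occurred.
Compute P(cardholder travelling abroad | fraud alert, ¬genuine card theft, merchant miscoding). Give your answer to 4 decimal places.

P(cardholder travelling abroad | fraud alert, ¬genuine card theft, merchant miscoding) ≈ 0.1048

P(fraud alert | ¬genuine card theft, merchant miscoding) = 0.77×0.908 + 0.89×0.092 = 0.699160 + 0.081880 = 0.781040
Of this, 0.081880 comes from 0.89×0.092 (the cardholder travelling abroad=true cases).
Hence the posterior is 0.081880/0.781040 ≈ 0.1048.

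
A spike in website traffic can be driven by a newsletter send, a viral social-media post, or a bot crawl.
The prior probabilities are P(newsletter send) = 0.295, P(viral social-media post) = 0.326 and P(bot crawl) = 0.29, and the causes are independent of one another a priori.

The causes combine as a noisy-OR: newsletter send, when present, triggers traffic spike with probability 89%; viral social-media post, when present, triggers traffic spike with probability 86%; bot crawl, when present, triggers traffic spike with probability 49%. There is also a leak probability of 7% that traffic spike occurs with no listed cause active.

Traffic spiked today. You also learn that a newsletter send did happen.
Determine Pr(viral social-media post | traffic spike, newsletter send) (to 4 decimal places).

Under noisy-OR, P(traffic spike | causes) = 1 − (1−0.07)·∏(1−qᵢ) over the active causes.
Enumerate the 4 (viral social-media post, bot crawl) configurations and weight by the priors:
  P(traffic spike | newsletter send) = 0.8977*0.674*0.71 + 0.947827*0.674*0.29 + 0.985678*0.326*0.71 + 0.992696*0.326*0.29
        = 0.429585 + 0.185262 + 0.228145 + 0.093849 = 0.936841
Configurations with viral social-media post contribute 0.321994, so
  P(viral social-media post | traffic spike, newsletter send) = 0.321994 / 0.936841 ≈ 0.3437

Pr(viral social-media post | traffic spike, newsletter send) ≈ 0.3437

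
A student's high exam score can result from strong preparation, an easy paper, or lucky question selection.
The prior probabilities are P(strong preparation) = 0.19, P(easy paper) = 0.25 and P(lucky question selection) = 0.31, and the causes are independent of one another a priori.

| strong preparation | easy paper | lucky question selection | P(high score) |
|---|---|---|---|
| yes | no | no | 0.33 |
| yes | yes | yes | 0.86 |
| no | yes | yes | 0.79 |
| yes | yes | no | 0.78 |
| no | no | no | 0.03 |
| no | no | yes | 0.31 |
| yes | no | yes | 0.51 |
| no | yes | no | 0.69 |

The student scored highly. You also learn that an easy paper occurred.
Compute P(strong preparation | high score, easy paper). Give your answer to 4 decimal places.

P(high score | easy paper) = 0.69·0.81·0.69 + 0.79·0.81·0.31 + 0.78·0.19·0.69 + 0.86·0.19·0.31 = 0.385641 + 0.198369 + 0.102258 + 0.050654 = 0.736922
Of this, 0.152912 comes from 0.102258 + 0.050654 (the strong preparation=true cases).
P(strong preparation | high score, easy paper) = 0.152912 / 0.736922 ≈ 0.2075

P(strong preparation | high score, easy paper) ≈ 0.2075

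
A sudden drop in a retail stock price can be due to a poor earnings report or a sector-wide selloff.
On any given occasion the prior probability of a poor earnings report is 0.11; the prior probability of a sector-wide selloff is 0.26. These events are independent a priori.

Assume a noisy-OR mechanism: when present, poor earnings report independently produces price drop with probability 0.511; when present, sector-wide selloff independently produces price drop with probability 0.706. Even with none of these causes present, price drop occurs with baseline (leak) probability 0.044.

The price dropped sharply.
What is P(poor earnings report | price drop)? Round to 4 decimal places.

Under noisy-OR, P(price drop | causes) = 1 − (1−0.044)·∏(1−qᵢ) over the active causes.
P(price drop) = 0.044×0.89×0.74 + 0.718936×0.89×0.26 + 0.532516×0.11×0.74 + 0.86256×0.11×0.26 = 0.028978 + 0.166362 + 0.043347 + 0.024669 = 0.263356
Of this, 0.068016 comes from 0.043347 + 0.024669 (the poor earnings report=true cases).
Hence the posterior is 0.068016/0.263356 ≈ 0.2583.

P(poor earnings report | price drop) ≈ 0.2583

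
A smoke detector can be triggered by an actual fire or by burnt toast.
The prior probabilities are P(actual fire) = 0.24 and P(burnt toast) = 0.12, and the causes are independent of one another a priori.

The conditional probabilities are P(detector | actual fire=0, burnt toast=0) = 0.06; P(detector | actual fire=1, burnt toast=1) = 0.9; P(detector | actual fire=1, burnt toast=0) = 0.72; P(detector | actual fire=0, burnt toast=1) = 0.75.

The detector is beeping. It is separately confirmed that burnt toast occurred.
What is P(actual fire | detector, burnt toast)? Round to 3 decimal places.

P(detector | burnt toast) = 0.75·0.76 + 0.9·0.24 = 0.570000 + 0.216000 = 0.786000
The actual fire-present share is 0.9·0.24 = 0.216000.
So P(actual fire | detector, burnt toast) = 0.216000/0.786000 ≈ 0.275.

P(actual fire | detector, burnt toast) ≈ 0.275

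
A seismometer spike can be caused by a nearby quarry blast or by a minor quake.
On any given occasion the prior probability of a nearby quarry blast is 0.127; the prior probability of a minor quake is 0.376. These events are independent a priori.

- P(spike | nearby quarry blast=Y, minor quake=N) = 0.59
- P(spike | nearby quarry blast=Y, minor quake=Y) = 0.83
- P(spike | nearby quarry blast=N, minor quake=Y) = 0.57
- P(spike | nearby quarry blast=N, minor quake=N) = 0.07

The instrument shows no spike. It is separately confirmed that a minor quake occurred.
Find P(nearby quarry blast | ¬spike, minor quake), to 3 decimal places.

P(¬spike | minor quake) = 0.43*0.873 + 0.17*0.127 = 0.375390 + 0.021590 = 0.396980
Of this, 0.021590 comes from 0.17*0.127 (the nearby quarry blast=true cases).
So P(nearby quarry blast | ¬spike, minor quake) = 0.021590/0.396980 ≈ 0.054.

P(nearby quarry blast | ¬spike, minor quake) ≈ 0.054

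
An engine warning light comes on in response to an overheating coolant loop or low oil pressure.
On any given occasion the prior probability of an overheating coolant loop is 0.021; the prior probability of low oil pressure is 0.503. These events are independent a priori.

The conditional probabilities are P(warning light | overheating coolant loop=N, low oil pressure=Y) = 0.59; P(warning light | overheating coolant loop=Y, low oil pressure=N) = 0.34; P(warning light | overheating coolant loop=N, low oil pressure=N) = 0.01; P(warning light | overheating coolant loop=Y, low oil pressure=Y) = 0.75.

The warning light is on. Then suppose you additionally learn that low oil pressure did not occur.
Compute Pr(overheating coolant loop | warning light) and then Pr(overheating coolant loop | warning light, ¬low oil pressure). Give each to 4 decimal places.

Sum P(warning light|·) weighted by the priors over the 4 (overheating coolant loop, low oil pressure) configurations:
  P(warning light) = 0.01×0.979×0.497 + 0.59×0.979×0.503 + 0.34×0.021×0.497 + 0.75×0.021×0.503
        = 0.004866 + 0.290538 + 0.003549 + 0.007922 = 0.306875
The terms with overheating coolant loop present sum to 0.011471, so
  P(overheating coolant loop | warning light) = 0.011471 / 0.306875 ≈ 0.0374

With the extra evidence:
By total probability over both values of overheating coolant loop:
  P(warning light | ¬low oil pressure) = 0.01·0.979 + 0.34·0.021
        = 0.009790 + 0.007140 = 0.016930
Configurations with overheating coolant loop contribute 0.007140, so
  P(overheating coolant loop | warning light, ¬low oil pressure) = 0.007140 / 0.016930 ≈ 0.4217
With low oil pressure excluded, overheating coolant loop must carry more of the explanatory weight for the warning light.

Pr(overheating coolant loop | warning light) ≈ 0.0374; Pr(overheating coolant loop | warning light, ¬low oil pressure) ≈ 0.4217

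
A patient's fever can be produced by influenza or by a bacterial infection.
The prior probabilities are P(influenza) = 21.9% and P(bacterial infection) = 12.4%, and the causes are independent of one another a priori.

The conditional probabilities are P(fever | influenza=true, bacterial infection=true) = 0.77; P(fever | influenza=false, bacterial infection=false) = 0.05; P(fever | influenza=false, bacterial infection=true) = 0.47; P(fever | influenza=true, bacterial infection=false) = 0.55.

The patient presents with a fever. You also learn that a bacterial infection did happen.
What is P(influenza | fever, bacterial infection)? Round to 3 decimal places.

P(influenza | fever, bacterial infection) ≈ 0.315

By total probability over both values of influenza:
  P(fever | bacterial infection) = 0.47×0.781 + 0.77×0.219
        = 0.367070 + 0.168630 = 0.535700
Configurations with influenza contribute 0.168630, so
  P(influenza | fever, bacterial infection) = 0.168630 / 0.535700 ≈ 0.315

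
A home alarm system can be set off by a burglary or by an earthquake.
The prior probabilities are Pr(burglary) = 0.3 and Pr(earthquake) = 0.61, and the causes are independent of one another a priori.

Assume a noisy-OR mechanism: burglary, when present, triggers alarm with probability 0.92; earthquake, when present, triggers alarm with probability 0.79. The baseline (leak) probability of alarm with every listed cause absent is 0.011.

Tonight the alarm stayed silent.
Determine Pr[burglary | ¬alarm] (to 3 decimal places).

Under noisy-OR, P(alarm | causes) = 1 − (1−0.011)·∏(1−qᵢ) over the active causes.
Sum P(¬alarm|·) weighted by the priors over the 4 (burglary, earthquake) configurations:
  P(¬alarm) = 0.989·0.7·0.39 + 0.20769·0.7·0.61 + 0.07912·0.3·0.39 + 0.016615·0.3·0.61
        = 0.269997 + 0.088684 + 0.009257 + 0.003041 = 0.370979
Configurations with burglary contribute 0.012298, so
  P(burglary | ¬alarm) = 0.012298 / 0.370979 ≈ 0.033

Pr[burglary | ¬alarm] ≈ 0.033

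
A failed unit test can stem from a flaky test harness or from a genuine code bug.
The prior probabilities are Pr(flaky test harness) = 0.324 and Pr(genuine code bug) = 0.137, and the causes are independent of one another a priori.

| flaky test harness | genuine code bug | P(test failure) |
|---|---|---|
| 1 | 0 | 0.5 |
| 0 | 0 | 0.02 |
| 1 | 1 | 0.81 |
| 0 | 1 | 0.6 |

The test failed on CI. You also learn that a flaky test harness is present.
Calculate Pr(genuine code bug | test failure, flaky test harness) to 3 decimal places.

Pr(genuine code bug | test failure, flaky test harness) ≈ 0.205

Enumerate both values of genuine code bug and weight by the priors:
  P(test failure | flaky test harness) = 0.5*0.863 + 0.81*0.137
        = 0.431500 + 0.110970 = 0.542470
Keeping only the genuine code bug-present terms gives 0.110970, so
  P(genuine code bug | test failure, flaky test harness) = 0.110970 / 0.542470 ≈ 0.205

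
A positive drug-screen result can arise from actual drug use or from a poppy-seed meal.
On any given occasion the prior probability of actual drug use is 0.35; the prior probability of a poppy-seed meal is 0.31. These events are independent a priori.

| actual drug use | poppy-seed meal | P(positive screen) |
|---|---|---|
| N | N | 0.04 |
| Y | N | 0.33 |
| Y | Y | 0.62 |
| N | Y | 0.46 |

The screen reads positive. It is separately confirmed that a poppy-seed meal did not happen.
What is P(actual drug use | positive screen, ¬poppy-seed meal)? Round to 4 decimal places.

Weight on actual drug use=true, given the evidence: 0.33×0.35 = 0.115500
Denominator P(positive screen | ¬poppy-seed meal): 0.04×0.65 + 0.33×0.35 = 0.141500
P(actual drug use | positive screen, ¬poppy-seed meal) = 0.115500/0.141500 ≈ 0.8163

P(actual drug use | positive screen, ¬poppy-seed meal) ≈ 0.8163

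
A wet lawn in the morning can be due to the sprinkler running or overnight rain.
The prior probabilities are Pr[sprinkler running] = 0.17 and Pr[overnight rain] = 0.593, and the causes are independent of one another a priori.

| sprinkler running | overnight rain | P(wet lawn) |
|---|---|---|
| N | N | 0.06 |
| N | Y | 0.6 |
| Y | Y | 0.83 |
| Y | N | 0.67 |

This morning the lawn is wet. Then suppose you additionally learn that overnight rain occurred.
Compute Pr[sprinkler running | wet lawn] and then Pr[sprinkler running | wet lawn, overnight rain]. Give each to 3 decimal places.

P(wet lawn) = 0.06*0.83*0.407 + 0.6*0.83*0.593 + 0.67*0.17*0.407 + 0.83*0.17*0.593 = 0.020269 + 0.295314 + 0.046357 + 0.083672 = 0.445612
Of this, 0.130029 comes from 0.046357 + 0.083672 (the sprinkler running=true cases).
So P(sprinkler running | wet lawn) = 0.130029/0.445612 ≈ 0.292.

With the extra evidence:
Sum P(wet lawn|·) weighted by the priors over both values of sprinkler running:
  P(wet lawn | overnight rain) = 0.6×0.83 + 0.83×0.17
        = 0.498000 + 0.141100 = 0.639100
Configurations with sprinkler running contribute 0.141100, so
  P(sprinkler running | wet lawn, overnight rain) = 0.141100 / 0.639100 ≈ 0.221

Pr[sprinkler running | wet lawn] ≈ 0.292; Pr[sprinkler running | wet lawn, overnight rain] ≈ 0.221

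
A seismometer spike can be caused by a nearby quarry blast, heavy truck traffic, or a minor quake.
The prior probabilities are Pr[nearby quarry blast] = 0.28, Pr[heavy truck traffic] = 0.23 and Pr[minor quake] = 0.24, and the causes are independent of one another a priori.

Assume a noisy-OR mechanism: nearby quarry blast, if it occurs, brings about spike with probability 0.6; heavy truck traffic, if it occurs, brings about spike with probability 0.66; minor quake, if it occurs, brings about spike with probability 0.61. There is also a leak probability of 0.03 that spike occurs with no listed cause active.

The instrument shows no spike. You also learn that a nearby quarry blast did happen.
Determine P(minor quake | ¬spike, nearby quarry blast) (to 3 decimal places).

P(minor quake | ¬spike, nearby quarry blast) ≈ 0.110

Under noisy-OR, P(spike | causes) = 1 − (1−0.03)·∏(1−qᵢ) over the active causes.
Numerator (weight on configurations with minor quake): 0.027964 + 0.002840 = 0.030804
Denominator P(¬spike | nearby quarry blast): 0.388·0.77·0.76 + 0.15132·0.77·0.24 + 0.13192·0.23·0.76 + 0.051449·0.23·0.24 = 0.280922
Posterior = 0.030804 / 0.280922 ≈ 0.110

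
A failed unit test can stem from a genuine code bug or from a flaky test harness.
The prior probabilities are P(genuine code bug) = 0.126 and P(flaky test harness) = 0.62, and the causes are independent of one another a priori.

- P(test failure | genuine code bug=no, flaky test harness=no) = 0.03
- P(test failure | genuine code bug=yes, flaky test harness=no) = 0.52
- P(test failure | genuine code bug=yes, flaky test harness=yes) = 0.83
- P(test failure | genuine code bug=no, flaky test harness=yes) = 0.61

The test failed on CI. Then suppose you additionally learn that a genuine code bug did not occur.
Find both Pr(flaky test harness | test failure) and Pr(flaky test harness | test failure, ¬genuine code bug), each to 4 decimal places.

Pr(flaky test harness | test failure) ≈ 0.9190; Pr(flaky test harness | test failure, ¬genuine code bug) ≈ 0.9707

By total probability over the 4 (genuine code bug, flaky test harness) configurations:
  P(test failure) = 0.03×0.874×0.38 + 0.61×0.874×0.62 + 0.52×0.126×0.38 + 0.83×0.126×0.62
        = 0.009964 + 0.330547 + 0.024898 + 0.064840 = 0.430249
Keeping only the flaky test harness-present terms gives 0.395387, so
  P(flaky test harness | test failure) = 0.395387 / 0.430249 ≈ 0.9190

Now condition on the additional information:
P(test failure | ¬genuine code bug) = 0.03×0.38 + 0.61×0.62 = 0.011400 + 0.378200 = 0.389600
The flaky test harness-present share is 0.61×0.62 = 0.378200.
P(flaky test harness | test failure, ¬genuine code bug) = 0.378200 / 0.389600 ≈ 0.9707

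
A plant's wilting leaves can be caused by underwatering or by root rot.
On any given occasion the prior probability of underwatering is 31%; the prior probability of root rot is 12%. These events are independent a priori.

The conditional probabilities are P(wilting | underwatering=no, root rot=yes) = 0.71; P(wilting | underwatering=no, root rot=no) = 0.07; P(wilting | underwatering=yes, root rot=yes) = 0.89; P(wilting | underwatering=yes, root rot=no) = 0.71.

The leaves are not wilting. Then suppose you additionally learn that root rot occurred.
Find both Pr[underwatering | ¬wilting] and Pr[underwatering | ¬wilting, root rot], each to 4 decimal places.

P(¬wilting) = 0.93·0.69·0.88 + 0.29·0.69·0.12 + 0.29·0.31·0.88 + 0.11·0.31·0.12 = 0.564696 + 0.024012 + 0.079112 + 0.004092 = 0.671912
Of this, 0.083204 comes from 0.079112 + 0.004092 (the underwatering=true cases).
Hence the posterior is 0.083204/0.671912 ≈ 0.1238.

Now condition on the additional information:
P(¬wilting | root rot) = 0.29×0.69 + 0.11×0.31 = 0.200100 + 0.034100 = 0.234200
The underwatering-present share is 0.11×0.31 = 0.034100.
Hence the posterior is 0.034100/0.234200 ≈ 0.1456.

Pr[underwatering | ¬wilting] ≈ 0.1238; Pr[underwatering | ¬wilting, root rot] ≈ 0.1456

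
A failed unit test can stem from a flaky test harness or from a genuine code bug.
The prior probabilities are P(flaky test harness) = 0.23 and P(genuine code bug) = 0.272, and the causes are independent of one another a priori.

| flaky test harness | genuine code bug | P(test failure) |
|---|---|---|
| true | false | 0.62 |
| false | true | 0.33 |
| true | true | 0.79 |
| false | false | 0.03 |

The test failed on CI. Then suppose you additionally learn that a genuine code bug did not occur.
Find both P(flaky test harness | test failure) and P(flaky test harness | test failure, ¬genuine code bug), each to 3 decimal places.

For the numerator, keep only flaky test harness=true terms: 0.103813 + 0.049422 = 0.153235
The normalizing constant is 0.03*0.77*0.728 + 0.33*0.77*0.272 + 0.62*0.23*0.728 + 0.79*0.23*0.272 = 0.239167
Posterior = 0.153235 / 0.239167 ≈ 0.641

With the extra evidence:
By total probability over both values of flaky test harness:
  P(test failure | ¬genuine code bug) = 0.03×0.77 + 0.62×0.23
        = 0.023100 + 0.142600 = 0.165700
Keeping only the flaky test harness-present terms gives 0.142600, so
  P(flaky test harness | test failure, ¬genuine code bug) = 0.142600 / 0.165700 ≈ 0.861
Ruling out genuine code bug raises the posterior on flaky test harness — the flip side of explaining away.

P(flaky test harness | test failure) ≈ 0.641; P(flaky test harness | test failure, ¬genuine code bug) ≈ 0.861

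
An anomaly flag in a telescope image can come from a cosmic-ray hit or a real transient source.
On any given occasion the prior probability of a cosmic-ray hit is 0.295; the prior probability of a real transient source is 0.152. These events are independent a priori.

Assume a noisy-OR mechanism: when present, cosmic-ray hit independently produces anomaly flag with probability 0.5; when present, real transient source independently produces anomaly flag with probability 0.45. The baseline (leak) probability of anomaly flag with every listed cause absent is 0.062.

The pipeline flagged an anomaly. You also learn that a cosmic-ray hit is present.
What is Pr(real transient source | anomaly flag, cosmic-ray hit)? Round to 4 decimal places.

Under noisy-OR, P(anomaly flag | causes) = 1 − (1−0.062)·∏(1−qᵢ) over the active causes.
Weight on real transient source=true, given the evidence: 0.74205×0.152 = 0.112792
Normalizer over all consistent configurations: 0.531×0.848 + 0.74205×0.152 = 0.563080
P(real transient source | anomaly flag, cosmic-ray hit) = 0.112792/0.563080 ≈ 0.2003

Pr(real transient source | anomaly flag, cosmic-ray hit) ≈ 0.2003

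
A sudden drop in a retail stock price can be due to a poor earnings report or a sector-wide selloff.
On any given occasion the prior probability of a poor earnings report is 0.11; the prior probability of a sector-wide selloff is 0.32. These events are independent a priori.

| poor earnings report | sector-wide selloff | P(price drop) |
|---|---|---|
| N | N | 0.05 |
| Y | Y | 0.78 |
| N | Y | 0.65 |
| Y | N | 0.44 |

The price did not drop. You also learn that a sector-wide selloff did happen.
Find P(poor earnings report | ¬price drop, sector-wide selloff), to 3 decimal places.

P(poor earnings report | ¬price drop, sector-wide selloff) ≈ 0.072

Sum P(¬price drop|·) weighted by the priors over both values of poor earnings report:
  P(¬price drop | sector-wide selloff) = 0.35·0.89 + 0.22·0.11
        = 0.311500 + 0.024200 = 0.335700
Keeping only the poor earnings report-present terms gives 0.024200, so
  P(poor earnings report | ¬price drop, sector-wide selloff) = 0.024200 / 0.335700 ≈ 0.072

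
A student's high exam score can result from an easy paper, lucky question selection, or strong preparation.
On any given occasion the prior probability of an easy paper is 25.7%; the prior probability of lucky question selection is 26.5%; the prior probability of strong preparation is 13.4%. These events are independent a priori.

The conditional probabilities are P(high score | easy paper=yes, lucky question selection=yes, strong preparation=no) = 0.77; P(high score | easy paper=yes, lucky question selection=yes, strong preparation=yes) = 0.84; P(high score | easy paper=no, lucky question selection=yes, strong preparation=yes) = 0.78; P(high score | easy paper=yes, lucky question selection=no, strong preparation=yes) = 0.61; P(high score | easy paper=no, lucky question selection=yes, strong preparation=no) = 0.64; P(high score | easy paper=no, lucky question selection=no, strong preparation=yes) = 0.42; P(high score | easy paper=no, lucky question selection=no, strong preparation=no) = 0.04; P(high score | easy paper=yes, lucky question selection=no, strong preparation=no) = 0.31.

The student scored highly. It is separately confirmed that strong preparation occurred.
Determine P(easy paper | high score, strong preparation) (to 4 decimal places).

For the numerator, keep only easy paper=true terms: 0.115226 + 0.057208 = 0.172434
Normalizer over all consistent configurations: 0.42*0.743*0.735 + 0.78*0.743*0.265 + 0.61*0.257*0.735 + 0.84*0.257*0.265 = 0.555376
Posterior = 0.172434 / 0.555376 ≈ 0.3105

P(easy paper | high score, strong preparation) ≈ 0.3105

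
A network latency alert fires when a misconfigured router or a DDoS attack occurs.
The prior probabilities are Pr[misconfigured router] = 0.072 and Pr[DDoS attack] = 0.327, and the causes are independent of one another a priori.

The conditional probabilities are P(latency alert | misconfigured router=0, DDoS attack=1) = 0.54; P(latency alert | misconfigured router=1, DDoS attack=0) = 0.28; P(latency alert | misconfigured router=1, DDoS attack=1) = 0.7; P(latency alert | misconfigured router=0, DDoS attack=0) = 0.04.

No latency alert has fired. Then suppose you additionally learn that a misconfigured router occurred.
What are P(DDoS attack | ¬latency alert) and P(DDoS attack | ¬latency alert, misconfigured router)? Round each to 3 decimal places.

P(DDoS attack | ¬latency alert) ≈ 0.188; P(DDoS attack | ¬latency alert, misconfigured router) ≈ 0.168

Sum P(¬latency alert|·) weighted by the priors over the 4 (misconfigured router, DDoS attack) configurations:
  P(¬latency alert) = 0.96×0.928×0.673 + 0.46×0.928×0.327 + 0.72×0.072×0.673 + 0.3×0.072×0.327
        = 0.599562 + 0.139590 + 0.034888 + 0.007063 = 0.781103
Configurations with DDoS attack contribute 0.146653, so
  P(DDoS attack | ¬latency alert) = 0.146653 / 0.781103 ≈ 0.188

Now condition on the additional information:
By total probability over both values of DDoS attack:
  P(¬latency alert | misconfigured router) = 0.72×0.673 + 0.3×0.327
        = 0.484560 + 0.098100 = 0.582660
Keeping only the DDoS attack-present terms gives 0.098100, so
  P(DDoS attack | ¬latency alert, misconfigured router) = 0.098100 / 0.582660 ≈ 0.168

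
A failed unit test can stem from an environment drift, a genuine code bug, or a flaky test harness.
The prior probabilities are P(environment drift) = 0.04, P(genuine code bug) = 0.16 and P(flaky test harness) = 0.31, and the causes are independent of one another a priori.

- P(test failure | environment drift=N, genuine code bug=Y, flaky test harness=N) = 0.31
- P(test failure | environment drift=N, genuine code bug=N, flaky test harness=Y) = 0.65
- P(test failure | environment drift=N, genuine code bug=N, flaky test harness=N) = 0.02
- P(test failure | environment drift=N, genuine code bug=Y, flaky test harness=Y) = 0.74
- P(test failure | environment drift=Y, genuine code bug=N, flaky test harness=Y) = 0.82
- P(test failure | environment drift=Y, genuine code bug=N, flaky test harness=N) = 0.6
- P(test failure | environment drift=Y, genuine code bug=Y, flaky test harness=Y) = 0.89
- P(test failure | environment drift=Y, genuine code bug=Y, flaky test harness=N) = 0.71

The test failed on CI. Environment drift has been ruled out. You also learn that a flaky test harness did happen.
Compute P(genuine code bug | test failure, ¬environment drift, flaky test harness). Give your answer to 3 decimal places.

P(test failure | ¬environment drift, flaky test harness) = 0.65×0.84 + 0.74×0.16 = 0.546000 + 0.118400 = 0.664400
Of this, 0.118400 comes from 0.74×0.16 (the genuine code bug=true cases).
Hence the posterior is 0.118400/0.664400 ≈ 0.178.

P(genuine code bug | test failure, ¬environment drift, flaky test harness) ≈ 0.178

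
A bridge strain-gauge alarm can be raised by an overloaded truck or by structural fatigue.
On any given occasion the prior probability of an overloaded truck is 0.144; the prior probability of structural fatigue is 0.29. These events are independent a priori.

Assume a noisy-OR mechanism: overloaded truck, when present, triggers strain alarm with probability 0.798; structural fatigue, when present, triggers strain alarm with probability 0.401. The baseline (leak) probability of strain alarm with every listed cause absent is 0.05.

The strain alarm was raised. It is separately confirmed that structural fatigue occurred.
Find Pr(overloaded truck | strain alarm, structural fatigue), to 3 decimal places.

Under noisy-OR, P(strain alarm | causes) = 1 − (1−0.05)·∏(1−qᵢ) over the active causes.
Enumerate both values of overloaded truck and weight by the priors:
  P(strain alarm | structural fatigue) = 0.43095·0.856 + 0.885052·0.144
        = 0.368893 + 0.127447 = 0.496340
Configurations with overloaded truck contribute 0.127447, so
  P(overloaded truck | strain alarm, structural fatigue) = 0.127447 / 0.496340 ≈ 0.257

Pr(overloaded truck | strain alarm, structural fatigue) ≈ 0.257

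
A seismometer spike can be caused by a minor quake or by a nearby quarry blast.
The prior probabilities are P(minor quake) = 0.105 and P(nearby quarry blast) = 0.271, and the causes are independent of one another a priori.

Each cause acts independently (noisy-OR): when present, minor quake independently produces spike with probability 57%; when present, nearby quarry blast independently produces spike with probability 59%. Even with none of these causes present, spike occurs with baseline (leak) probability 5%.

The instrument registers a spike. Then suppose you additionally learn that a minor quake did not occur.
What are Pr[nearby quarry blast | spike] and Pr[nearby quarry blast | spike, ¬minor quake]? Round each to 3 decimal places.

Pr[nearby quarry blast | spike] ≈ 0.688; Pr[nearby quarry blast | spike, ¬minor quake] ≈ 0.819

Under noisy-OR, P(spike | causes) = 1 − (1−0.05)·∏(1−qᵢ) over the active causes.
For the numerator, keep only nearby quarry blast=true terms: 0.148074 + 0.023689 = 0.171763
Normalizer over all consistent configurations: 0.05×0.895×0.729 + 0.6105×0.895×0.271 + 0.5915×0.105×0.729 + 0.832515×0.105×0.271 = 0.249662
P(nearby quarry blast | spike) = 0.171763/0.249662 ≈ 0.688

Now condition on the additional information:
P(spike | ¬minor quake) = 0.05×0.729 + 0.6105×0.271 = 0.036450 + 0.165446 = 0.201896
Of this, 0.165446 comes from 0.6105×0.271 (the nearby quarry blast=true cases).
Hence the posterior is 0.165446/0.201896 ≈ 0.819.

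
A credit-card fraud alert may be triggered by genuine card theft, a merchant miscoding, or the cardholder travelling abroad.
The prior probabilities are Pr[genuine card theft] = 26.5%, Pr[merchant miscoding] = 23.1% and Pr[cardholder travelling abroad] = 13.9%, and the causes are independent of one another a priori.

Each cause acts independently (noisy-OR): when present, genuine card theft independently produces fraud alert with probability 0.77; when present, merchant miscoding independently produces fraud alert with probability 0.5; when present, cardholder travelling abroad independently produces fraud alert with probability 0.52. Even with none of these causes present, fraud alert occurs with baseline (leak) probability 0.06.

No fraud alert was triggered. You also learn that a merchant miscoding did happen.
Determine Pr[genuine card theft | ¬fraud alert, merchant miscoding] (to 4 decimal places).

Pr[genuine card theft | ¬fraud alert, merchant miscoding] ≈ 0.0766

Under noisy-OR, P(fraud alert | causes) = 1 − (1−0.06)·∏(1−qᵢ) over the active causes.
P(¬fraud alert | merchant miscoding) = 0.47·0.735·0.861 + 0.2256·0.735·0.139 + 0.1081·0.265·0.861 + 0.051888·0.265·0.139 = 0.297432 + 0.023048 + 0.024665 + 0.001911 = 0.347056
The genuine card theft-present share is 0.024665 + 0.001911 = 0.026576.
Hence the posterior is 0.026576/0.347056 ≈ 0.0766.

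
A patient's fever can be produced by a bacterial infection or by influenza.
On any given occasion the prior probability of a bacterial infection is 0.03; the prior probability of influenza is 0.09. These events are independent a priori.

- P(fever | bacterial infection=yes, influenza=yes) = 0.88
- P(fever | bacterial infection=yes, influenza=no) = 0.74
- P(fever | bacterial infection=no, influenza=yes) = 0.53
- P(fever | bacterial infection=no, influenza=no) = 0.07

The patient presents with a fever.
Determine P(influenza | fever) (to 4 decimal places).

Enumerate the 4 (bacterial infection, influenza) configurations and weight by the priors:
  P(fever) = 0.07×0.97×0.91 + 0.53×0.97×0.09 + 0.74×0.03×0.91 + 0.88×0.03×0.09
        = 0.061789 + 0.046269 + 0.020202 + 0.002376 = 0.130636
Configurations with influenza contribute 0.048645, so
  P(influenza | fever) = 0.048645 / 0.130636 ≈ 0.3724

P(influenza | fever) ≈ 0.3724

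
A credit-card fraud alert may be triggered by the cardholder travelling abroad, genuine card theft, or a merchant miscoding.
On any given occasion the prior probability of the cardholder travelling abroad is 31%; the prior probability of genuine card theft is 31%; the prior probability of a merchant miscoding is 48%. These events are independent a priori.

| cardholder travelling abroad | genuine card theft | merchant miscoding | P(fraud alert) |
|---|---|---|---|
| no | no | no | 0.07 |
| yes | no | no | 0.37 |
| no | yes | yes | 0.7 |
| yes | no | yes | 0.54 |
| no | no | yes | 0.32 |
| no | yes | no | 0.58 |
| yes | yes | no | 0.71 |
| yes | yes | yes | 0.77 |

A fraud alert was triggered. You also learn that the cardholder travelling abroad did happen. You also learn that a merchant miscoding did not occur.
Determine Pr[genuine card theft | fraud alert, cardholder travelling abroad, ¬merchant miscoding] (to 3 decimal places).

Pr[genuine card theft | fraud alert, cardholder travelling abroad, ¬merchant miscoding] ≈ 0.463

P(fraud alert | cardholder travelling abroad, ¬merchant miscoding) = 0.37×0.69 + 0.71×0.31 = 0.255300 + 0.220100 = 0.475400
The genuine card theft-present share is 0.71×0.31 = 0.220100.
P(genuine card theft | fraud alert, cardholder travelling abroad, ¬merchant miscoding) = 0.220100 / 0.475400 ≈ 0.463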